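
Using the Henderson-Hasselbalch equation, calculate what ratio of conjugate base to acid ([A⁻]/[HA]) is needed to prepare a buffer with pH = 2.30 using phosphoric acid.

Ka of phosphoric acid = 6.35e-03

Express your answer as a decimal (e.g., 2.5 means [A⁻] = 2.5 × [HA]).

pKa = -log(6.35e-03) = 2.1972. pH = pKa + log([A⁻]/[HA]), so log([A⁻]/[HA]) = pH − pKa = 2.30 − 2.1972 = 0.1028. [A⁻]/[HA] = 10^(0.1028) = 1.27

[A⁻]/[HA] = 1.27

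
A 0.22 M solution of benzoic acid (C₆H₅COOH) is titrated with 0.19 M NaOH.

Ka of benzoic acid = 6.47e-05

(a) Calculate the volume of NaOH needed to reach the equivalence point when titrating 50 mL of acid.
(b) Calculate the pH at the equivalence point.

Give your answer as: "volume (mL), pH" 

moles acid = 0.22 × 50/1000 = 0.011 mol; V_base = moles/0.19 × 1000 = 57.9 mL. At equivalence only the conjugate base is present: [A⁻] = 0.011/0.108 = 1.0195e-01 M. Kb = Kw/Ka = 1.55e-10; [OH⁻] = √(Kb × [A⁻]) = 3.9696e-06; pOH = 5.40; pH = 14 - pOH = 8.60.

V = 57.9 mL, pH = 8.60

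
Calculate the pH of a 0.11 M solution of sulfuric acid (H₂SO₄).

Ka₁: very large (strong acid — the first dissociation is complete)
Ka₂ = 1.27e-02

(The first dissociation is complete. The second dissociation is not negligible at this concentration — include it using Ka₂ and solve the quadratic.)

First dissociation is complete: [H⁺]₀ = [HSO₄⁻]₀ = C = 0.11 M. Second dissociation HSO₄⁻ ⇌ H⁺ + SO₄²⁻: let x = [SO₄²⁻]. Ka₂ = (C + x)·x / (C − x) = 1.27e-02 → x² + (C + Ka₂)·x − Ka₂·C = 0 → x² + 0.12270·x − 1.397e-03 = 0. x = (−0.12270 + √(0.12270² + 4 × 1.397e-03)) / 2 = 1.0489e-02 M. [H⁺] = C + x = 0.11 + 1.0489e-02 = 1.2049e-01 M. pH = -log(1.2049e-01) = 0.92.

pH = 0.92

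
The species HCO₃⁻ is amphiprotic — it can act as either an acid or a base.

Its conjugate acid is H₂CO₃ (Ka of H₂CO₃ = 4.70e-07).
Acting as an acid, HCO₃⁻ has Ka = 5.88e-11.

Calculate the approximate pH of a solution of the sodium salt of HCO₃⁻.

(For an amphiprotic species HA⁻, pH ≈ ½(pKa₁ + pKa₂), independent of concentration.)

pKa₁ = -log(4.70e-07) = 6.33; pKa₂ = -log(5.88e-11) = 10.23. For an amphiprotic species, pH ≈ ½(pKa₁ + pKa₂) = ½(6.33 + 10.23) = 8.28.

pH = 8.28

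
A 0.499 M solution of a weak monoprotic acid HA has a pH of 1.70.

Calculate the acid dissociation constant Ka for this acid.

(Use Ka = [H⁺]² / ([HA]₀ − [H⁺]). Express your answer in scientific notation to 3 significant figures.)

[H⁺] = 10^(−pH) = 10^(−1.70) = 1.995e-02 M. For HA ⇌ H⁺ + A⁻, Ka = [H⁺][A⁻]/[HA] = [H⁺]² / ([HA]₀ − [H⁺]) = (1.995e-02)² / (0.499 − 1.995e-02) = 8.31e-04.

K_a = 8.31e-04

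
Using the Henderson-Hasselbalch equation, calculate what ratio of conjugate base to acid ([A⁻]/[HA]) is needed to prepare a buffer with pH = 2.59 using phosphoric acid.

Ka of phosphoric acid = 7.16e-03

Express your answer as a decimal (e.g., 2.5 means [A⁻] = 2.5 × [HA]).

pKa = -log(7.16e-03) = 2.1451. pH = pKa + log([A⁻]/[HA]), so log([A⁻]/[HA]) = pH − pKa = 2.59 − 2.1451 = 0.4449. [A⁻]/[HA] = 10^(0.4449) = 2.79

[A⁻]/[HA] = 2.79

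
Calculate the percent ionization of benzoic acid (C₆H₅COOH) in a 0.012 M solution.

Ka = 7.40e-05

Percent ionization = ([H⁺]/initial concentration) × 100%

Using Ka equilibrium: x² + Ka×x - Ka×C = 0. Solving: [H⁺] = 9.0606e-04. Percent = (9.0606e-04/0.012) × 100

Percent ionization = 7.55%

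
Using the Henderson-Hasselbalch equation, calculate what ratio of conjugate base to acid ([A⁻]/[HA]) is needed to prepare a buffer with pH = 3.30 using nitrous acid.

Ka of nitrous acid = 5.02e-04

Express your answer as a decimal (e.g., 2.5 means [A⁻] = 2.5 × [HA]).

pKa = -log(5.02e-04) = 3.2993. pH = pKa + log([A⁻]/[HA]), so log([A⁻]/[HA]) = pH − pKa = 3.30 − 3.2993 = 0.0007. [A⁻]/[HA] = 10^(0.0007) = 1.00

[A⁻]/[HA] = 1.00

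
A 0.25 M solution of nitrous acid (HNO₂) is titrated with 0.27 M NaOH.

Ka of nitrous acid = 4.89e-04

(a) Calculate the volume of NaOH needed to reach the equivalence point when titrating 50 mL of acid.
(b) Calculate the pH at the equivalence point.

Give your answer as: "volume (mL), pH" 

moles acid = 0.25 × 50/1000 = 0.0125 mol; V_base = moles/0.27 × 1000 = 46.3 mL. At equivalence only the conjugate base is present: [A⁻] = 0.0125/0.096 = 1.2981e-01 M. Kb = Kw/Ka = 2.04e-11; [OH⁻] = √(Kb × [A⁻]) = 1.6293e-06; pOH = 5.79; pH = 14 - pOH = 8.21.

V = 46.3 mL, pH = 8.21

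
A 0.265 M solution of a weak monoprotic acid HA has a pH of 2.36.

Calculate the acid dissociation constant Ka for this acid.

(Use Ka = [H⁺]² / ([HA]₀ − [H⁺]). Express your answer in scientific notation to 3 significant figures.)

[H⁺] = 10^(−pH) = 10^(−2.36) = 4.365e-03 M. For HA ⇌ H⁺ + A⁻, Ka = [H⁺][A⁻]/[HA] = [H⁺]² / ([HA]₀ − [H⁺]) = (4.365e-03)² / (0.265 − 4.365e-03) = 7.31e-05.

K_a = 7.31e-05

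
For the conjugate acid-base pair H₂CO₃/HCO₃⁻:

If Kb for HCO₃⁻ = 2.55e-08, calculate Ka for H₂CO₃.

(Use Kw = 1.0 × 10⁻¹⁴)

For a conjugate pair Ka × Kb = Kw, so Ka = Kw/Kb = 1.0 × 10⁻¹⁴ / 2.55e-08 = 3.92e-07.

K_a = 3.92e-07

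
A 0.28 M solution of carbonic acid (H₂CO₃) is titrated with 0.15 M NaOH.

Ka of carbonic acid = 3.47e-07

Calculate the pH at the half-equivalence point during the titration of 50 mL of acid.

At half-equivalence [HA] = [A⁻], so Henderson-Hasselbalch gives pH = pKa = -log(3.47e-07) = 6.46.

pH = pKa = 6.46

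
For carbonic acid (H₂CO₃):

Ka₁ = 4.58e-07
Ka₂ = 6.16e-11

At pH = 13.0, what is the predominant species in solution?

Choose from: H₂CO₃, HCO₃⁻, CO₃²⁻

pKa₁ = 6.34, pKa₂ = 10.21. For a polyprotic acid the predominant species crosses at each pKa: below pKa_n the protonated form dominates, above it the deprotonated form does. At pH = 13.0, the predominant species is CO₃²⁻.

CO₃²⁻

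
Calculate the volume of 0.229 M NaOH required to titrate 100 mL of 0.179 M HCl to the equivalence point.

At equivalence: moles acid = moles base. moles HCl = 0.179 × 100/1000 = 0.0179 mol. V_base = moles / 0.229 × 1000 = 78.2 mL.

V_{base} = 78.2 mL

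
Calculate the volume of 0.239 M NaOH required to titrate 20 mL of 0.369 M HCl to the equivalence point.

At equivalence: moles acid = moles base. moles HCl = 0.369 × 20/1000 = 0.00738 mol. V_base = moles / 0.239 × 1000 = 30.9 mL.

V_{base} = 30.9 mL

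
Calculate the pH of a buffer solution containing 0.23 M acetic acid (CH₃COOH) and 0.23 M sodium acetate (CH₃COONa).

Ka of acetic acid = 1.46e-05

pKa = -log(1.46e-05) = 4.84. pH = pKa + log([A⁻]/[HA]) = 4.84 + log(0.23/0.23)

pH = 4.84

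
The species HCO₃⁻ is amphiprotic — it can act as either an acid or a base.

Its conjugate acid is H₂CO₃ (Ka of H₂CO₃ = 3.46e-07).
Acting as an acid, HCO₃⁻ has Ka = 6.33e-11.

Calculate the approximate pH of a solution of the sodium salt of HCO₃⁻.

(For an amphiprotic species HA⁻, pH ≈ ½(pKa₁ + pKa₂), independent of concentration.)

pKa₁ = -log(3.46e-07) = 6.46; pKa₂ = -log(6.33e-11) = 10.20. For an amphiprotic species, pH ≈ ½(pKa₁ + pKa₂) = ½(6.46 + 10.20) = 8.33.

pH = 8.33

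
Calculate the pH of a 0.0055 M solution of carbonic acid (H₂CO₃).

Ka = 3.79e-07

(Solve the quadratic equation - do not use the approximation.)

x² + Ka×x - Ka×C = 0. Using quadratic formula: [H⁺] = 4.5467e-05

pH = 4.34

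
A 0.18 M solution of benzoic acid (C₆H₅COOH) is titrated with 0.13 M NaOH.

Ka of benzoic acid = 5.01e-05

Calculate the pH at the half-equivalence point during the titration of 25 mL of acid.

At half-equivalence [HA] = [A⁻], so Henderson-Hasselbalch gives pH = pKa = -log(5.01e-05) = 4.30.

pH = pKa = 4.30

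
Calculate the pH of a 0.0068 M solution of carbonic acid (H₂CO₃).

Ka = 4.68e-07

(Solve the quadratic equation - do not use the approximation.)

x² + Ka×x - Ka×C = 0. Using quadratic formula: [H⁺] = 5.6179e-05

pH = 4.25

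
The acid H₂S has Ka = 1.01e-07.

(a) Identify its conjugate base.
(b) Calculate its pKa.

(a) The conjugate base is formed by removing one H⁺ from H₂S, giving HS⁻. (b) pKa = -log(Ka) = -log(1.01e-07) = 7.00.

Conjugate base: HS⁻; pK_a = 7.00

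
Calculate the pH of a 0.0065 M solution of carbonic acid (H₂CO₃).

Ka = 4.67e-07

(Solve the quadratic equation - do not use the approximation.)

x² + Ka×x - Ka×C = 0. Using quadratic formula: [H⁺] = 5.4862e-05

pH = 4.26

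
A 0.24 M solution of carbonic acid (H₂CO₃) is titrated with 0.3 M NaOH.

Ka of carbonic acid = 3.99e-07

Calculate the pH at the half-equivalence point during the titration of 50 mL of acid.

At half-equivalence [HA] = [A⁻], so Henderson-Hasselbalch gives pH = pKa = -log(3.99e-07) = 6.40.

pH = pKa = 6.40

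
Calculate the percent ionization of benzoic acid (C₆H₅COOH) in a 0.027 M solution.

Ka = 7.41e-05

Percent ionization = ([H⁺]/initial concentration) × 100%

Using Ka equilibrium: x² + Ka×x - Ka×C = 0. Solving: [H⁺] = 1.3779e-03. Percent = (1.3779e-03/0.027) × 100

Percent ionization = 5.1%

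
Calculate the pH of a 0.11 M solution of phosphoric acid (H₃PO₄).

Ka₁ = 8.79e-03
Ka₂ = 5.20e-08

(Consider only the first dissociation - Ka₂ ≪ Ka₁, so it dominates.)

First dissociation dominates. From Ka₁ = [H⁺][HA⁻]/[H₂A], x² + Ka₁·x − Ka₁·C = 0 with C = 0.11 M and Ka₁ = 8.79e-03. Solving: [H⁺] = (−Ka₁ + √(Ka₁² + 4·Ka₁·C)) / 2 = 2.7009e-02 M. pH = -log(2.7009e-02) = 1.57.

pH = 1.57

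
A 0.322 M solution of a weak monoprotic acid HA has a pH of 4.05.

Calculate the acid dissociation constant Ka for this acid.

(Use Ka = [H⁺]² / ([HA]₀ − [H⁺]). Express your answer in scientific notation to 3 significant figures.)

[H⁺] = 10^(−pH) = 10^(−4.05) = 8.913e-05 M. For HA ⇌ H⁺ + A⁻, Ka = [H⁺][A⁻]/[HA] = [H⁺]² / ([HA]₀ − [H⁺]) = (8.913e-05)² / (0.322 − 8.913e-05) = 2.47e-08.

K_a = 2.47e-08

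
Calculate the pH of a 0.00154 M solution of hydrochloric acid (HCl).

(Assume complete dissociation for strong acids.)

[H⁺] = 0.00154 M for strong acid. pH = -log[H⁺] = -log(0.00154)

pH = 2.81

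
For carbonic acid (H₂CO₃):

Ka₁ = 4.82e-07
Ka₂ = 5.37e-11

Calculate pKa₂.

pKa₂ = -log(Ka₂) = -log(5.37e-11) = 10.27.

pK_{a2} = 10.27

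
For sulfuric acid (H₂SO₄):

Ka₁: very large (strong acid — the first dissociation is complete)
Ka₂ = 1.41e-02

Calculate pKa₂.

pKa₂ = -log(Ka₂) = -log(1.41e-02) = 1.85.

pK_{a2} = 1.85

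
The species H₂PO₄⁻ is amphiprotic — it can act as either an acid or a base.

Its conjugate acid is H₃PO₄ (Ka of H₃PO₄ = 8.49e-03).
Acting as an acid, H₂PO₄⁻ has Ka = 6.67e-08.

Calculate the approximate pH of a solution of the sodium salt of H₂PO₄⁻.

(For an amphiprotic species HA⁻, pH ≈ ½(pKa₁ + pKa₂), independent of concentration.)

pKa₁ = -log(8.49e-03) = 2.07; pKa₂ = -log(6.67e-08) = 7.18. For an amphiprotic species, pH ≈ ½(pKa₁ + pKa₂) = ½(2.07 + 7.18) = 4.62.

pH = 4.62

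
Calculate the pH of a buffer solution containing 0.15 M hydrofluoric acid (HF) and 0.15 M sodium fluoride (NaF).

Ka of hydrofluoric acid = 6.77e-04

pKa = -log(6.77e-04) = 3.17. pH = pKa + log([A⁻]/[HA]) = 3.17 + log(0.15/0.15)

pH = 3.17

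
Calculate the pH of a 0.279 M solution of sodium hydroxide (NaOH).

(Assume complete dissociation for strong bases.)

[OH⁻] = 0.279 M for strong base. pOH = -log[OH⁻] = 0.55, pH = 14 - pOH

pH = 13.45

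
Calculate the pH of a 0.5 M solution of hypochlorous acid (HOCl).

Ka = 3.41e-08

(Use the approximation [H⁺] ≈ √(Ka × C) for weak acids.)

[H⁺] = √(Ka × C) = √(3.41e-08 × 0.5) = 1.3058e-04. pH = -log(1.3058e-04)

pH = 3.88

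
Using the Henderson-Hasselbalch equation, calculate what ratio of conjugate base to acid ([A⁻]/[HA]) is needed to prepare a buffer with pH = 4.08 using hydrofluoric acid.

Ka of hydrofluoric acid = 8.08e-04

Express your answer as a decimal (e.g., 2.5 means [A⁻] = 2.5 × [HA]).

pKa = -log(8.08e-04) = 3.0926. pH = pKa + log([A⁻]/[HA]), so log([A⁻]/[HA]) = pH − pKa = 4.08 − 3.0926 = 0.9874. [A⁻]/[HA] = 10^(0.9874) = 9.71

[A⁻]/[HA] = 9.71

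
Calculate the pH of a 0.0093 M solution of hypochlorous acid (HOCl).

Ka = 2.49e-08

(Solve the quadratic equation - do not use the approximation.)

x² + Ka×x - Ka×C = 0. Using quadratic formula: [H⁺] = 1.5205e-05

pH = 4.82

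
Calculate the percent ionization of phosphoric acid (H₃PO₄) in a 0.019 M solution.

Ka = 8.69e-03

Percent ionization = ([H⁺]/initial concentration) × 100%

Using Ka equilibrium: x² + Ka×x - Ka×C = 0. Solving: [H⁺] = 9.2193e-03. Percent = (9.2193e-03/0.019) × 100

Percent ionization = 48.5%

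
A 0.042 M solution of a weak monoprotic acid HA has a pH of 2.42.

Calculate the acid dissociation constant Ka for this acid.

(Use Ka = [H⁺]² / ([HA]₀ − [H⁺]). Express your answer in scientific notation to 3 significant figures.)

[H⁺] = 10^(−pH) = 10^(−2.42) = 3.802e-03 M. For HA ⇌ H⁺ + A⁻, Ka = [H⁺][A⁻]/[HA] = [H⁺]² / ([HA]₀ − [H⁺]) = (3.802e-03)² / (0.042 − 3.802e-03) = 3.78e-04.

K_a = 3.78e-04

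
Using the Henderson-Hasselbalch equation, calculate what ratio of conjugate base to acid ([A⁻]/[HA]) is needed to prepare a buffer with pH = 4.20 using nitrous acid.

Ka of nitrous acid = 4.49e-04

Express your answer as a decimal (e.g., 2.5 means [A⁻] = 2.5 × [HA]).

pKa = -log(4.49e-04) = 3.3478. pH = pKa + log([A⁻]/[HA]), so log([A⁻]/[HA]) = pH − pKa = 4.20 − 3.3478 = 0.8522. [A⁻]/[HA] = 10^(0.8522) = 7.12

[A⁻]/[HA] = 7.12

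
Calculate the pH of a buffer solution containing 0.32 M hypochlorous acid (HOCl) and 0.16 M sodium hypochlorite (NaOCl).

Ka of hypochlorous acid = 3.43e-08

pKa = -log(3.43e-08) = 7.46. pH = pKa + log([A⁻]/[HA]) = 7.46 + log(0.16/0.32)

pH = 7.16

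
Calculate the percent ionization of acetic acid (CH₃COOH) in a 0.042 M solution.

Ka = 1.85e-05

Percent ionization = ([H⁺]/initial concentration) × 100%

Using Ka equilibrium: x² + Ka×x - Ka×C = 0. Solving: [H⁺] = 8.7227e-04. Percent = (8.7227e-04/0.042) × 100

Percent ionization = 2.08%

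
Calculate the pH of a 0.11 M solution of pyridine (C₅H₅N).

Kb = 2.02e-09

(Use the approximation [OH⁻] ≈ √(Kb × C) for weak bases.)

[OH⁻] = √(Kb × C) = √(2.02e-09 × 0.11) = 1.4906e-05. pOH = 4.83, pH = 14 - pOH

pH = 9.17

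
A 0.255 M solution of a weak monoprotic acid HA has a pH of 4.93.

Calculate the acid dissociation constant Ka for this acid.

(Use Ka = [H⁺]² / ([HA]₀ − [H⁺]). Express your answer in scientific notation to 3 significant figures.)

[H⁺] = 10^(−pH) = 10^(−4.93) = 1.175e-05 M. For HA ⇌ H⁺ + A⁻, Ka = [H⁺][A⁻]/[HA] = [H⁺]² / ([HA]₀ − [H⁺]) = (1.175e-05)² / (0.255 − 1.175e-05) = 5.41e-10.

K_a = 5.41e-10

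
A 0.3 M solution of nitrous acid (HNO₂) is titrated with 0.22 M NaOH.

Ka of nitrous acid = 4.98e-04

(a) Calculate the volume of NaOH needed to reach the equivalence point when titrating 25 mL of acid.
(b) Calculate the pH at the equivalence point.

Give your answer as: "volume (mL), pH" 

moles acid = 0.3 × 25/1000 = 0.0075 mol; V_base = moles/0.22 × 1000 = 34.1 mL. At equivalence only the conjugate base is present: [A⁻] = 0.0075/0.059 = 1.2692e-01 M. Kb = Kw/Ka = 2.01e-11; [OH⁻] = √(Kb × [A⁻]) = 1.5965e-06; pOH = 5.80; pH = 14 - pOH = 8.20.

V = 34.1 mL, pH = 8.20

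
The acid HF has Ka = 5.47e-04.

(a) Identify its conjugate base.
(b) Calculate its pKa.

(a) The conjugate base is formed by removing one H⁺ from HF, giving F⁻. (b) pKa = -log(Ka) = -log(5.47e-04) = 3.26.

Conjugate base: F⁻; pK_a = 3.26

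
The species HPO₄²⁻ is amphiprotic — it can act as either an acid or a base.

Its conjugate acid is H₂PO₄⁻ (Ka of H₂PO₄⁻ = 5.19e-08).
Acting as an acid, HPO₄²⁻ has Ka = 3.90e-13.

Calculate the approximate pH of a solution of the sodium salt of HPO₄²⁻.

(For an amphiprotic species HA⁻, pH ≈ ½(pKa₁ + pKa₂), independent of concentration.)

pKa₁ = -log(5.19e-08) = 7.28; pKa₂ = -log(3.90e-13) = 12.41. For an amphiprotic species, pH ≈ ½(pKa₁ + pKa₂) = ½(7.28 + 12.41) = 9.85.

pH = 9.85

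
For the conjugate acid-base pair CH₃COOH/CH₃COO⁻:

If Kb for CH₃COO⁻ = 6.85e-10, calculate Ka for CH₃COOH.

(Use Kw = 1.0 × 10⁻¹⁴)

For a conjugate pair Ka × Kb = Kw, so Ka = Kw/Kb = 1.0 × 10⁻¹⁴ / 6.85e-10 = 1.46e-05.

K_a = 1.46e-05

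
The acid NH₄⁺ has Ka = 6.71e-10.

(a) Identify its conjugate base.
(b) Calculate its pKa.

(a) The conjugate base is formed by removing one H⁺ from NH₄⁺, giving NH₃. (b) pKa = -log(Ka) = -log(6.71e-10) = 9.17.

Conjugate base: NH₃; pK_a = 9.17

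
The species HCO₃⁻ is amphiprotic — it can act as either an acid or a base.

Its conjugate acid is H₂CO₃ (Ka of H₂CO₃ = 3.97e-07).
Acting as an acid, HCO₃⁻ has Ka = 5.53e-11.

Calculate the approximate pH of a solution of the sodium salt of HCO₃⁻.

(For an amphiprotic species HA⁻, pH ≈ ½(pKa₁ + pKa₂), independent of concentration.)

pKa₁ = -log(3.97e-07) = 6.40; pKa₂ = -log(5.53e-11) = 10.26. For an amphiprotic species, pH ≈ ½(pKa₁ + pKa₂) = ½(6.40 + 10.26) = 8.33.

pH = 8.33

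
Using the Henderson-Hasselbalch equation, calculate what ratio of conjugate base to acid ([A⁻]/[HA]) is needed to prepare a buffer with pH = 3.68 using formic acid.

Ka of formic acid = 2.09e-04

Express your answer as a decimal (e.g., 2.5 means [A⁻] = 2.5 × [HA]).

pKa = -log(2.09e-04) = 3.6799. pH = pKa + log([A⁻]/[HA]), so log([A⁻]/[HA]) = pH − pKa = 3.68 − 3.6799 = 0.0001. [A⁻]/[HA] = 10^(0.0001) = 1.00

[A⁻]/[HA] = 1.00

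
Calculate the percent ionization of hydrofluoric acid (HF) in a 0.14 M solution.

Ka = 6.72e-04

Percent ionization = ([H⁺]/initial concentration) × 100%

Using Ka equilibrium: x² + Ka×x - Ka×C = 0. Solving: [H⁺] = 9.3693e-03. Percent = (9.3693e-03/0.14) × 100

Percent ionization = 6.69%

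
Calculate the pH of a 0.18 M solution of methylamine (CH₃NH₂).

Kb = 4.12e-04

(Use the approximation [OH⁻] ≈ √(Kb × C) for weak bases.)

[OH⁻] = √(Kb × C) = √(4.12e-04 × 0.18) = 8.6116e-03. pOH = 2.06, pH = 14 - pOH

pH = 11.94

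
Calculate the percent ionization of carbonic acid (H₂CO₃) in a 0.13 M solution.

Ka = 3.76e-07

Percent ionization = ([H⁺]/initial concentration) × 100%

Using Ka equilibrium: x² + Ka×x - Ka×C = 0. Solving: [H⁺] = 2.2090e-04. Percent = (2.2090e-04/0.13) × 100

Percent ionization = 0.17%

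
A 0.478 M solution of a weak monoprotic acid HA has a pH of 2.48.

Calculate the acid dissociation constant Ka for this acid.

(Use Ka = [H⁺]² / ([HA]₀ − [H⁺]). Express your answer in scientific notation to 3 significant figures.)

[H⁺] = 10^(−pH) = 10^(−2.48) = 3.311e-03 M. For HA ⇌ H⁺ + A⁻, Ka = [H⁺][A⁻]/[HA] = [H⁺]² / ([HA]₀ − [H⁺]) = (3.311e-03)² / (0.478 − 3.311e-03) = 2.31e-05.

K_a = 2.31e-05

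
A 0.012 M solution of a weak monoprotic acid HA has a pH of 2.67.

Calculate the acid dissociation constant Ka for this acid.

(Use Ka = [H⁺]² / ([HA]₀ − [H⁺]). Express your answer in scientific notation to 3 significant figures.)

[H⁺] = 10^(−pH) = 10^(−2.67) = 2.138e-03 M. For HA ⇌ H⁺ + A⁻, Ka = [H⁺][A⁻]/[HA] = [H⁺]² / ([HA]₀ − [H⁺]) = (2.138e-03)² / (0.012 − 2.138e-03) = 4.63e-04.

K_a = 4.63e-04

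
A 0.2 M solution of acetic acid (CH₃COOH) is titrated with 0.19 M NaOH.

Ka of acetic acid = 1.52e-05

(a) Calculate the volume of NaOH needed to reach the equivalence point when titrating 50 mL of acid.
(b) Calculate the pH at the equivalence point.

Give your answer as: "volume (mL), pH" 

moles acid = 0.2 × 50/1000 = 0.01 mol; V_base = moles/0.19 × 1000 = 52.6 mL. At equivalence only the conjugate base is present: [A⁻] = 0.01/0.103 = 9.7436e-02 M. Kb = Kw/Ka = 6.58e-10; [OH⁻] = √(Kb × [A⁻]) = 8.0064e-06; pOH = 5.10; pH = 14 - pOH = 8.90.

V = 52.6 mL, pH = 8.90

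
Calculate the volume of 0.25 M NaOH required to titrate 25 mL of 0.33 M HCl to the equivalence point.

At equivalence: moles acid = moles base. moles HCl = 0.33 × 25/1000 = 0.00825 mol. V_base = moles / 0.25 × 1000 = 33.0 mL.

V_{base} = 33.0 mL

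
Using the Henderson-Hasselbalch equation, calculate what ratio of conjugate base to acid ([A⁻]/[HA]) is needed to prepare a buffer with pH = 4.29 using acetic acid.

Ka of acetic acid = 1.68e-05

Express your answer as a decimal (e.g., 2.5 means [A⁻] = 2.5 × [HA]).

pKa = -log(1.68e-05) = 4.7747. pH = pKa + log([A⁻]/[HA]), so log([A⁻]/[HA]) = pH − pKa = 4.29 − 4.7747 = -0.4847. [A⁻]/[HA] = 10^(-0.4847) = 0.328

[A⁻]/[HA] = 0.328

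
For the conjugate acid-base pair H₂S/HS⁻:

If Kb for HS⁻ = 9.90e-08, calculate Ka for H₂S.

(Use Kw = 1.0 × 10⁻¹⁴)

For a conjugate pair Ka × Kb = Kw, so Ka = Kw/Kb = 1.0 × 10⁻¹⁴ / 9.90e-08 = 1.01e-07.

K_a = 1.01e-07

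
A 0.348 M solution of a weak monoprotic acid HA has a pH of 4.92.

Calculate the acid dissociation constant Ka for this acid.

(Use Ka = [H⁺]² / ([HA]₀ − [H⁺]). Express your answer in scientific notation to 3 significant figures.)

[H⁺] = 10^(−pH) = 10^(−4.92) = 1.202e-05 M. For HA ⇌ H⁺ + A⁻, Ka = [H⁺][A⁻]/[HA] = [H⁺]² / ([HA]₀ − [H⁺]) = (1.202e-05)² / (0.348 − 1.202e-05) = 4.15e-10.

K_a = 4.15e-10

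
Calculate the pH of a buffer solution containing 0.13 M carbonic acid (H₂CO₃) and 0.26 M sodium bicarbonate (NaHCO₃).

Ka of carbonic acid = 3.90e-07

pKa = -log(3.90e-07) = 6.41. pH = pKa + log([A⁻]/[HA]) = 6.41 + log(0.26/0.13)

pH = 6.71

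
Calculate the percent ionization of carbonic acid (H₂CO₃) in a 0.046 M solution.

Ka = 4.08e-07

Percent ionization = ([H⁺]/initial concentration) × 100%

Using Ka equilibrium: x² + Ka×x - Ka×C = 0. Solving: [H⁺] = 1.3679e-04. Percent = (1.3679e-04/0.046) × 100

Percent ionization = 0.297%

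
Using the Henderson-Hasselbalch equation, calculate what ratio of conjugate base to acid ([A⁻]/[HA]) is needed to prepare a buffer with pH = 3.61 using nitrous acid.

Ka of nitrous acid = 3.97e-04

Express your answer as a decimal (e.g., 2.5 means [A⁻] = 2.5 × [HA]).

pKa = -log(3.97e-04) = 3.4012. pH = pKa + log([A⁻]/[HA]), so log([A⁻]/[HA]) = pH − pKa = 3.61 − 3.4012 = 0.2088. [A⁻]/[HA] = 10^(0.2088) = 1.62

[A⁻]/[HA] = 1.62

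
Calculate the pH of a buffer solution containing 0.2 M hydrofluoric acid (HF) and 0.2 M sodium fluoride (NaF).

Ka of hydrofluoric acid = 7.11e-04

pKa = -log(7.11e-04) = 3.15. pH = pKa + log([A⁻]/[HA]) = 3.15 + log(0.2/0.2)

pH = 3.15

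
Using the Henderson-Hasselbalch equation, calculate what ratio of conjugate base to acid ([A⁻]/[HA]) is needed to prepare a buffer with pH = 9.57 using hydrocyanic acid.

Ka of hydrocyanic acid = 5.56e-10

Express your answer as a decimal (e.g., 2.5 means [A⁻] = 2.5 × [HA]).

pKa = -log(5.56e-10) = 9.2549. pH = pKa + log([A⁻]/[HA]), so log([A⁻]/[HA]) = pH − pKa = 9.57 − 9.2549 = 0.3151. [A⁻]/[HA] = 10^(0.3151) = 2.07

[A⁻]/[HA] = 2.07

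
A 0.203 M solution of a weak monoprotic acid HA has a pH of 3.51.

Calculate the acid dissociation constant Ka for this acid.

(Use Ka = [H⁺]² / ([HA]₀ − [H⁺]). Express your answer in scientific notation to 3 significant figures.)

[H⁺] = 10^(−pH) = 10^(−3.51) = 3.090e-04 M. For HA ⇌ H⁺ + A⁻, Ka = [H⁺][A⁻]/[HA] = [H⁺]² / ([HA]₀ − [H⁺]) = (3.090e-04)² / (0.203 − 3.090e-04) = 4.71e-07.

K_a = 4.71e-07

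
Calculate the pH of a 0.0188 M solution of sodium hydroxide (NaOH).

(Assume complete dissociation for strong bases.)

[OH⁻] = 0.0188 M for strong base. pOH = -log[OH⁻] = 1.73, pH = 14 - pOH

pH = 12.27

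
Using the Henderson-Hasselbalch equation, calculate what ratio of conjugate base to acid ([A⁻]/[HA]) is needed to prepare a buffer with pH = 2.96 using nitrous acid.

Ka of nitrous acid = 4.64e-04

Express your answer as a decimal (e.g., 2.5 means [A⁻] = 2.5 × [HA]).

pKa = -log(4.64e-04) = 3.3335. pH = pKa + log([A⁻]/[HA]), so log([A⁻]/[HA]) = pH − pKa = 2.96 − 3.3335 = -0.3735. [A⁻]/[HA] = 10^(-0.3735) = 0.423

[A⁻]/[HA] = 0.423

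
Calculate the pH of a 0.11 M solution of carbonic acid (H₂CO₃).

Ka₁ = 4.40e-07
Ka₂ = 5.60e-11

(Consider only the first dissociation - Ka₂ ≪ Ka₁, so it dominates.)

First dissociation dominates. From Ka₁ = [H⁺][HA⁻]/[H₂A], x² + Ka₁·x − Ka₁·C = 0 with C = 0.11 M and Ka₁ = 4.40e-07. Solving: [H⁺] = (−Ka₁ + √(Ka₁² + 4·Ka₁·C)) / 2 = 2.1978e-04 M. pH = -log(2.1978e-04) = 3.66.

pH = 3.66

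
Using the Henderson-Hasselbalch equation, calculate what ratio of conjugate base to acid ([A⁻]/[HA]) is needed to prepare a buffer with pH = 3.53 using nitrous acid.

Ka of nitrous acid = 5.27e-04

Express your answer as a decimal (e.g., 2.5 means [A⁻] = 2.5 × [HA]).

pKa = -log(5.27e-04) = 3.2782. pH = pKa + log([A⁻]/[HA]), so log([A⁻]/[HA]) = pH − pKa = 3.53 − 3.2782 = 0.2518. [A⁻]/[HA] = 10^(0.2518) = 1.79

[A⁻]/[HA] = 1.79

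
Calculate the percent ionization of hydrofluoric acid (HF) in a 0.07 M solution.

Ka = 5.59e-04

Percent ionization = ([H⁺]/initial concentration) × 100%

Using Ka equilibrium: x² + Ka×x - Ka×C = 0. Solving: [H⁺] = 5.9821e-03. Percent = (5.9821e-03/0.07) × 100

Percent ionization = 8.55%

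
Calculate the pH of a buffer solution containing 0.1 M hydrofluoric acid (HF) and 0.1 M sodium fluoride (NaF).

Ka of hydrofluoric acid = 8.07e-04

pKa = -log(8.07e-04) = 3.09. pH = pKa + log([A⁻]/[HA]) = 3.09 + log(0.1/0.1)

pH = 3.09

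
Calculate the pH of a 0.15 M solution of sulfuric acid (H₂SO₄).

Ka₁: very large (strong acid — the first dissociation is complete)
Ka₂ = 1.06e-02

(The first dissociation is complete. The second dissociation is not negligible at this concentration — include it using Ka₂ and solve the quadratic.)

First dissociation is complete: [H⁺]₀ = [HSO₄⁻]₀ = C = 0.15 M. Second dissociation HSO₄⁻ ⇌ H⁺ + SO₄²⁻: let x = [SO₄²⁻]. Ka₂ = (C + x)·x / (C − x) = 1.06e-02 → x² + (C + Ka₂)·x − Ka₂·C = 0 → x² + 0.16060·x − 1.590e-03 = 0. x = (−0.16060 + √(0.16060² + 4 × 1.590e-03)) / 2 = 9.3554e-03 M. [H⁺] = C + x = 0.15 + 9.3554e-03 = 1.5936e-01 M. pH = -log(1.5936e-01) = 0.80.

pH = 0.80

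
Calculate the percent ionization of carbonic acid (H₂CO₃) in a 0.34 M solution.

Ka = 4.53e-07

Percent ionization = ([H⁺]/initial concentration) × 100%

Using Ka equilibrium: x² + Ka×x - Ka×C = 0. Solving: [H⁺] = 3.9223e-04. Percent = (3.9223e-04/0.34) × 100

Percent ionization = 0.115%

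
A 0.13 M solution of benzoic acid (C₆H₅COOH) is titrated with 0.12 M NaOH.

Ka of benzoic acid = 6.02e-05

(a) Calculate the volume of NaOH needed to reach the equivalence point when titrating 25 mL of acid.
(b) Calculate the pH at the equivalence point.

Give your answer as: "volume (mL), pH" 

moles acid = 0.13 × 25/1000 = 0.00325 mol; V_base = moles/0.12 × 1000 = 27.1 mL. At equivalence only the conjugate base is present: [A⁻] = 0.00325/0.052 = 6.2400e-02 M. Kb = Kw/Ka = 1.66e-10; [OH⁻] = √(Kb × [A⁻]) = 3.2195e-06; pOH = 5.49; pH = 14 - pOH = 8.51.

V = 27.1 mL, pH = 8.51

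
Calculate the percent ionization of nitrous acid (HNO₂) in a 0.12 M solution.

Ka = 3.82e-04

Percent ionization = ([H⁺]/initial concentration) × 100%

Using Ka equilibrium: x² + Ka×x - Ka×C = 0. Solving: [H⁺] = 6.5822e-03. Percent = (6.5822e-03/0.12) × 100

Percent ionization = 5.49%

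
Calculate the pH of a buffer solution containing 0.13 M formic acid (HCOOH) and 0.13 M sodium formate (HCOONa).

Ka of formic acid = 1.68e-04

pKa = -log(1.68e-04) = 3.77. pH = pKa + log([A⁻]/[HA]) = 3.77 + log(0.13/0.13)

pH = 3.77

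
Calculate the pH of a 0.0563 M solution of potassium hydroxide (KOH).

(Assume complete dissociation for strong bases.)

[OH⁻] = 0.0563 M for strong base. pOH = -log[OH⁻] = 1.25, pH = 14 - pOH

pH = 12.75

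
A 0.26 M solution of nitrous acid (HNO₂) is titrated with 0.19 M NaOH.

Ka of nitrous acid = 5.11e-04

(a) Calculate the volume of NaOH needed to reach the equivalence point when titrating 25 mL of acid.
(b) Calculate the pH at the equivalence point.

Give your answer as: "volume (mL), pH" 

moles acid = 0.26 × 25/1000 = 0.0065 mol; V_base = moles/0.19 × 1000 = 34.2 mL. At equivalence only the conjugate base is present: [A⁻] = 0.0065/0.059 = 1.0978e-01 M. Kb = Kw/Ka = 1.96e-11; [OH⁻] = √(Kb × [A⁻]) = 1.4657e-06; pOH = 5.83; pH = 14 - pOH = 8.17.

V = 34.2 mL, pH = 8.17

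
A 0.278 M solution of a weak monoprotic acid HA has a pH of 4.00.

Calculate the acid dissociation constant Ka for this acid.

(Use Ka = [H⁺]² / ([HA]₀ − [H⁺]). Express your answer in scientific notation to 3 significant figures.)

[H⁺] = 10^(−pH) = 10^(−4.00) = 1.000e-04 M. For HA ⇌ H⁺ + A⁻, Ka = [H⁺][A⁻]/[HA] = [H⁺]² / ([HA]₀ − [H⁺]) = (1.000e-04)² / (0.278 − 1.000e-04) = 3.60e-08.

K_a = 3.60e-08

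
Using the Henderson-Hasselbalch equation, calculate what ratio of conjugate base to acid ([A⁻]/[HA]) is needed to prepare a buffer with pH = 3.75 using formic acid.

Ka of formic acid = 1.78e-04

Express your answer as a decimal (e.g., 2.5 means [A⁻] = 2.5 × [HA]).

pKa = -log(1.78e-04) = 3.7496. pH = pKa + log([A⁻]/[HA]), so log([A⁻]/[HA]) = pH − pKa = 3.75 − 3.7496 = 0.0004. [A⁻]/[HA] = 10^(0.0004) = 1.00

[A⁻]/[HA] = 1.00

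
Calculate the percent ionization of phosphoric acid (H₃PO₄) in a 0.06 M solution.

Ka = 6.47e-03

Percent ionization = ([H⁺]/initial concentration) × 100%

Using Ka equilibrium: x² + Ka×x - Ka×C = 0. Solving: [H⁺] = 1.6732e-02. Percent = (1.6732e-02/0.06) × 100

Percent ionization = 27.9%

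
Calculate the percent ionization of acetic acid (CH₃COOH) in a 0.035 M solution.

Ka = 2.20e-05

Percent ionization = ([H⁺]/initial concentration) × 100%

Using Ka equilibrium: x² + Ka×x - Ka×C = 0. Solving: [H⁺] = 8.6657e-04. Percent = (8.6657e-04/0.035) × 100

Percent ionization = 2.48%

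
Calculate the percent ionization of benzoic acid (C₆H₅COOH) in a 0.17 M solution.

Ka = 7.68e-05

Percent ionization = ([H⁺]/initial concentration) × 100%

Using Ka equilibrium: x² + Ka×x - Ka×C = 0. Solving: [H⁺] = 3.5751e-03. Percent = (3.5751e-03/0.17) × 100

Percent ionization = 2.1%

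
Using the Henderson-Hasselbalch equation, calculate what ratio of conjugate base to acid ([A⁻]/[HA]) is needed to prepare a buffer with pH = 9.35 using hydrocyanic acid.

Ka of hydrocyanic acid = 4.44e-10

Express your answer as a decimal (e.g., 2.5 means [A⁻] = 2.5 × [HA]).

pKa = -log(4.44e-10) = 9.3526. pH = pKa + log([A⁻]/[HA]), so log([A⁻]/[HA]) = pH − pKa = 9.35 − 9.3526 = -0.0026. [A⁻]/[HA] = 10^(-0.0026) = 0.994

[A⁻]/[HA] = 0.994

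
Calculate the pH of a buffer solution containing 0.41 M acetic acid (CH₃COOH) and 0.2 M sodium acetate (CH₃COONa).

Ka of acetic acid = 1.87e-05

pKa = -log(1.87e-05) = 4.73. pH = pKa + log([A⁻]/[HA]) = 4.73 + log(0.2/0.41)

pH = 4.42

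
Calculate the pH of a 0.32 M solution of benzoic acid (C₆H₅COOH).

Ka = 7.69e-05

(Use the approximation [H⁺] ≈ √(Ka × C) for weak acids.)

[H⁺] = √(Ka × C) = √(7.69e-05 × 0.32) = 4.9606e-03. pH = -log(4.9606e-03)

pH = 2.30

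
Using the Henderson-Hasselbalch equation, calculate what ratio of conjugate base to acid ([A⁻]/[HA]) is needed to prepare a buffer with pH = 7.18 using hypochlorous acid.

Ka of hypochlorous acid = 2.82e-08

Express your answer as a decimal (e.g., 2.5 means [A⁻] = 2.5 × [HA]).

pKa = -log(2.82e-08) = 7.5498. pH = pKa + log([A⁻]/[HA]), so log([A⁻]/[HA]) = pH − pKa = 7.18 − 7.5498 = -0.3698. [A⁻]/[HA] = 10^(-0.3698) = 0.427

[A⁻]/[HA] = 0.427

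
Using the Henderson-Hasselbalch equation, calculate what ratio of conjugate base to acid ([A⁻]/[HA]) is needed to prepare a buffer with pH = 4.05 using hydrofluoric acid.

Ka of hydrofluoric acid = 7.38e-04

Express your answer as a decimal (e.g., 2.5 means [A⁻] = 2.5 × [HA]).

pKa = -log(7.38e-04) = 3.1319. pH = pKa + log([A⁻]/[HA]), so log([A⁻]/[HA]) = pH − pKa = 4.05 − 3.1319 = 0.9181. [A⁻]/[HA] = 10^(0.9181) = 8.28

[A⁻]/[HA] = 8.28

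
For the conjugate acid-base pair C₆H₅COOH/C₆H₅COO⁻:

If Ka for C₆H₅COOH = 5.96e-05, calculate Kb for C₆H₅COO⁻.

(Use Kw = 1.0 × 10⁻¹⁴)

For a conjugate pair Ka × Kb = Kw, so Kb = Kw/Ka = 1.0 × 10⁻¹⁴ / 5.96e-05 = 1.68e-10.

K_b = 1.68e-10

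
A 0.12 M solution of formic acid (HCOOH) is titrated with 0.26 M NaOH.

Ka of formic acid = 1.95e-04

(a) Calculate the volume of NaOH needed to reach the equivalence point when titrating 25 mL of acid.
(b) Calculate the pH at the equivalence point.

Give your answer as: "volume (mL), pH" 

moles acid = 0.12 × 25/1000 = 0.003 mol; V_base = moles/0.26 × 1000 = 11.5 mL. At equivalence only the conjugate base is present: [A⁻] = 0.003/0.037 = 8.2105e-02 M. Kb = Kw/Ka = 5.13e-11; [OH⁻] = √(Kb × [A⁻]) = 2.0520e-06; pOH = 5.69; pH = 14 - pOH = 8.31.

V = 11.5 mL, pH = 8.31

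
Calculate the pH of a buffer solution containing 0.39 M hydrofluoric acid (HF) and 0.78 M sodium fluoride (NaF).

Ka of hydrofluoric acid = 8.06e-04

pKa = -log(8.06e-04) = 3.09. pH = pKa + log([A⁻]/[HA]) = 3.09 + log(0.78/0.39)

pH = 3.39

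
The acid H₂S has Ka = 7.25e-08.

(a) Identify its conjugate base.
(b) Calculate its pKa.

(a) The conjugate base is formed by removing one H⁺ from H₂S, giving HS⁻. (b) pKa = -log(Ka) = -log(7.25e-08) = 7.14.

Conjugate base: HS⁻; pK_a = 7.14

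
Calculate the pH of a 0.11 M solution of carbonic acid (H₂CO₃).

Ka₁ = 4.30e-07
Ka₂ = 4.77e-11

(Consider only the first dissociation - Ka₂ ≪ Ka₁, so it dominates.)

First dissociation dominates. From Ka₁ = [H⁺][HA⁻]/[H₂A], x² + Ka₁·x − Ka₁·C = 0 with C = 0.11 M and Ka₁ = 4.30e-07. Solving: [H⁺] = (−Ka₁ + √(Ka₁² + 4·Ka₁·C)) / 2 = 2.1727e-04 M. pH = -log(2.1727e-04) = 3.66.

pH = 3.66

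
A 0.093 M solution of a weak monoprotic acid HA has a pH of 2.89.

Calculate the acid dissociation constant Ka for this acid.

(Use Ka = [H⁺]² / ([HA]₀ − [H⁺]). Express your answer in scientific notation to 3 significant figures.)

[H⁺] = 10^(−pH) = 10^(−2.89) = 1.288e-03 M. For HA ⇌ H⁺ + A⁻, Ka = [H⁺][A⁻]/[HA] = [H⁺]² / ([HA]₀ − [H⁺]) = (1.288e-03)² / (0.093 − 1.288e-03) = 1.81e-05.

K_a = 1.81e-05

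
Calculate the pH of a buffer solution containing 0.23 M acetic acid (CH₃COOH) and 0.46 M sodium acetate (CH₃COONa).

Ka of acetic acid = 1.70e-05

pKa = -log(1.70e-05) = 4.77. pH = pKa + log([A⁻]/[HA]) = 4.77 + log(0.46/0.23)

pH = 5.07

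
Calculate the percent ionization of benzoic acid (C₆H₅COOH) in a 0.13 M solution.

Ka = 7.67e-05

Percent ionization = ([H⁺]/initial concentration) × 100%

Using Ka equilibrium: x² + Ka×x - Ka×C = 0. Solving: [H⁺] = 3.1196e-03. Percent = (3.1196e-03/0.13) × 100

Percent ionization = 2.4%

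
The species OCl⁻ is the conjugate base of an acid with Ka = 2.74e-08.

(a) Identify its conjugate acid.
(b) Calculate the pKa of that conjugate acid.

(a) The conjugate acid is formed by adding one H⁺ to OCl⁻, giving HOCl. (b) pKa = -log(Ka) = -log(2.74e-08) = 7.56.

Conjugate acid: HOCl; pK_a = 7.56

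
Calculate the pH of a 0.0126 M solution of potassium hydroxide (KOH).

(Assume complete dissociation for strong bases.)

[OH⁻] = 0.0126 M for strong base. pOH = -log[OH⁻] = 1.90, pH = 14 - pOH

pH = 12.10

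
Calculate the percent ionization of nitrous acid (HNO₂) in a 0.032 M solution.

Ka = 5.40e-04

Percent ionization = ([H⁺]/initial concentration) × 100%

Using Ka equilibrium: x² + Ka×x - Ka×C = 0. Solving: [H⁺] = 3.8957e-03. Percent = (3.8957e-03/0.032) × 100

Percent ionization = 12.2%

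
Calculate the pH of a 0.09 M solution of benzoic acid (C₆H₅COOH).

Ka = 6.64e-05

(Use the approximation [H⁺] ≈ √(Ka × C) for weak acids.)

[H⁺] = √(Ka × C) = √(6.64e-05 × 0.09) = 2.4446e-03. pH = -log(2.4446e-03)

pH = 2.61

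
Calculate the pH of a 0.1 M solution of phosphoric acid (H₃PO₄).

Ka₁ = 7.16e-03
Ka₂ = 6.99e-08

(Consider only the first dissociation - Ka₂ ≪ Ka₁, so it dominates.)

First dissociation dominates. From Ka₁ = [H⁺][HA⁻]/[H₂A], x² + Ka₁·x − Ka₁·C = 0 with C = 0.1 M and Ka₁ = 7.16e-03. Solving: [H⁺] = (−Ka₁ + √(Ka₁² + 4·Ka₁·C)) / 2 = 2.3417e-02 M. pH = -log(2.3417e-02) = 1.63.

pH = 1.63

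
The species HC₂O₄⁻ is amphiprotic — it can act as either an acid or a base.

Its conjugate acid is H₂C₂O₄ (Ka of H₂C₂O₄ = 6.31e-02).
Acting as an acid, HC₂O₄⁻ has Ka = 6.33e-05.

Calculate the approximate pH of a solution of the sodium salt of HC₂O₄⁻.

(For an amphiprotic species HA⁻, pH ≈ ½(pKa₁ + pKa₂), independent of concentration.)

pKa₁ = -log(6.31e-02) = 1.20; pKa₂ = -log(6.33e-05) = 4.20. For an amphiprotic species, pH ≈ ½(pKa₁ + pKa₂) = ½(1.20 + 4.20) = 2.70.

pH = 2.70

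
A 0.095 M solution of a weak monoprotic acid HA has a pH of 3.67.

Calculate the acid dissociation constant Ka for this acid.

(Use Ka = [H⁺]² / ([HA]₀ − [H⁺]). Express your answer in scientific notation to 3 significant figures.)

[H⁺] = 10^(−pH) = 10^(−3.67) = 2.138e-04 M. For HA ⇌ H⁺ + A⁻, Ka = [H⁺][A⁻]/[HA] = [H⁺]² / ([HA]₀ − [H⁺]) = (2.138e-04)² / (0.095 − 2.138e-04) = 4.82e-07.

K_a = 4.82e-07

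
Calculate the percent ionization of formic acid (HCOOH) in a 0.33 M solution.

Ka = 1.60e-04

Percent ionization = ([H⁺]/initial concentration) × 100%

Using Ka equilibrium: x² + Ka×x - Ka×C = 0. Solving: [H⁺] = 7.1868e-03. Percent = (7.1868e-03/0.33) × 100

Percent ionization = 2.18%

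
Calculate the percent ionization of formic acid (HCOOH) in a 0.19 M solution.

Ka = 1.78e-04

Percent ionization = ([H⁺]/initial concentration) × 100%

Using Ka equilibrium: x² + Ka×x - Ka×C = 0. Solving: [H⁺] = 5.7272e-03. Percent = (5.7272e-03/0.19) × 100

Percent ionization = 3.01%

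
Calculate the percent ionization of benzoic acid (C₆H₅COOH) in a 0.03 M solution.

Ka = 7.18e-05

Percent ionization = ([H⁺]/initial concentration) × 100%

Using Ka equilibrium: x² + Ka×x - Ka×C = 0. Solving: [H⁺] = 1.4322e-03. Percent = (1.4322e-03/0.03) × 100

Percent ionization = 4.77%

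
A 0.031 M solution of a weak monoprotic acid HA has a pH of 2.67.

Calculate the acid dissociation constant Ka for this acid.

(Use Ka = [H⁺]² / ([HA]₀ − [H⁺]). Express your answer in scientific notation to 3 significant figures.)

[H⁺] = 10^(−pH) = 10^(−2.67) = 2.138e-03 M. For HA ⇌ H⁺ + A⁻, Ka = [H⁺][A⁻]/[HA] = [H⁺]² / ([HA]₀ − [H⁺]) = (2.138e-03)² / (0.031 − 2.138e-03) = 1.58e-04.

K_a = 1.58e-04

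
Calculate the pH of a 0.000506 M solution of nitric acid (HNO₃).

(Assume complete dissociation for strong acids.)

[H⁺] = 0.000506 M for strong acid. pH = -log[H⁺] = -log(0.000506)

pH = 3.30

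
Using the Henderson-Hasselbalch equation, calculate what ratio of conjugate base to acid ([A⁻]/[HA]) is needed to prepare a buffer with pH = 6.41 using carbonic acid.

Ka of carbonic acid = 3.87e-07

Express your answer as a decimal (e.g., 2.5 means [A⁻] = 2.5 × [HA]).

pKa = -log(3.87e-07) = 6.4123. pH = pKa + log([A⁻]/[HA]), so log([A⁻]/[HA]) = pH − pKa = 6.41 − 6.4123 = -0.0023. [A⁻]/[HA] = 10^(-0.0023) = 0.995

[A⁻]/[HA] = 0.995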